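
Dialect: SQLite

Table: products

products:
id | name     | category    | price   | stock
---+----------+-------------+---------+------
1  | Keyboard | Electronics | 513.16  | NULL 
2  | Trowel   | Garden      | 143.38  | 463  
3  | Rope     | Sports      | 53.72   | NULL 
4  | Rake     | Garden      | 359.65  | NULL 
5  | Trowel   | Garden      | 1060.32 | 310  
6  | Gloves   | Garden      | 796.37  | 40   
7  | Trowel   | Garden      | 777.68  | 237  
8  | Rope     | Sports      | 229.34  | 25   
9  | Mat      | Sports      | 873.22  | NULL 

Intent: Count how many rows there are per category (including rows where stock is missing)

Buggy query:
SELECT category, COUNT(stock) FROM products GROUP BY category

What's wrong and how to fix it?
Bug: COUNT(stock) skips NULLs, so groups with missing stock are undercounted

Fix: Use COUNT(*) to count all rows regardless of NULL

Corrected query:
SELECT category, COUNT(*) FROM products GROUP BY category

Result:
category    | COUNT(*)
------------+---------
Electronics | 1       
Garden      | 5       
Sports      | 3       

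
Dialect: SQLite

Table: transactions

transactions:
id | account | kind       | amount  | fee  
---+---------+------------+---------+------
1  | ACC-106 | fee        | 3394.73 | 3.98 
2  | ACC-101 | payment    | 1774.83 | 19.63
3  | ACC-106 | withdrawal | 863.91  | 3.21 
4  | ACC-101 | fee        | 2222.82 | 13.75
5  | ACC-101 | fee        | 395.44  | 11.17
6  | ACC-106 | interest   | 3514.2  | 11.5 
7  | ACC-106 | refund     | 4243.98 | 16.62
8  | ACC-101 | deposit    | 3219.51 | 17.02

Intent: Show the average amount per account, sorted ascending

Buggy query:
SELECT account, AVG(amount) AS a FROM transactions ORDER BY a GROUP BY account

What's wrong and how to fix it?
Bug: ORDER BY appears before GROUP BY; SQL clause order requires GROUP BY first

Fix: Reorder: SELECT … FROM … GROUP BY … ORDER BY …

Corrected query:
SELECT account, AVG(amount) AS a FROM transactions GROUP BY account ORDER BY a

Result:
account | a       
--------+---------
ACC-101 | 1903.15 
ACC-106 | 3004.205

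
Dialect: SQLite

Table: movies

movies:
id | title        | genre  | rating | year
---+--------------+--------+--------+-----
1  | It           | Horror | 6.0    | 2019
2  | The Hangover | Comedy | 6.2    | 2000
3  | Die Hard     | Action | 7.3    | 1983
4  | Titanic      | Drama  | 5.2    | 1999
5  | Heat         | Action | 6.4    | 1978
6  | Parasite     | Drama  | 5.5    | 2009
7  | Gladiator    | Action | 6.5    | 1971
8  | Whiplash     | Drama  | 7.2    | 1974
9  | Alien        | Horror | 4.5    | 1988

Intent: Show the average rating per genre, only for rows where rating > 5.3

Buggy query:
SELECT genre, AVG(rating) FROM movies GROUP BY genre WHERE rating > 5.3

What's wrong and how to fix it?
Bug: WHERE cannot follow GROUP BY

Fix: Move the WHERE clause before GROUP BY

Corrected query:
SELECT genre, AVG(rating) FROM movies WHERE rating > 5.3 GROUP BY genre

Result:
genre  | AVG(rating)
-------+------------
Action | 6.733333   
Comedy | 6.2        
Drama  | 6.35       
Horror | 6          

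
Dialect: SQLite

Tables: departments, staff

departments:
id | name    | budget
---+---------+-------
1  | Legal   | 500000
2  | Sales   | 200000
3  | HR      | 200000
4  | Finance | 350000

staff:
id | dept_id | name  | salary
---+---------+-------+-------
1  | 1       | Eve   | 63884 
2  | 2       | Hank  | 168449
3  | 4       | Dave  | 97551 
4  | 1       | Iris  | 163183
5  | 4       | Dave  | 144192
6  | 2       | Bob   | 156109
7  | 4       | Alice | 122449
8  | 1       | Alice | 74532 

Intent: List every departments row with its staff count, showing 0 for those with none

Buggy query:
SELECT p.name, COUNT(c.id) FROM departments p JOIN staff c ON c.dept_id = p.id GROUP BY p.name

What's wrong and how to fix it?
Bug: An inner join excludes parents with zero children

Fix: Switch to LEFT JOIN to retain unmatched parent rows

Corrected query:
SELECT p.name, COUNT(c.id) FROM departments p LEFT JOIN staff c ON c.dept_id = p.id GROUP BY p.name

Result:
name    | COUNT(c.id)
--------+------------
Finance | 3          
HR      | 0          
Legal   | 3          
Sales   | 2          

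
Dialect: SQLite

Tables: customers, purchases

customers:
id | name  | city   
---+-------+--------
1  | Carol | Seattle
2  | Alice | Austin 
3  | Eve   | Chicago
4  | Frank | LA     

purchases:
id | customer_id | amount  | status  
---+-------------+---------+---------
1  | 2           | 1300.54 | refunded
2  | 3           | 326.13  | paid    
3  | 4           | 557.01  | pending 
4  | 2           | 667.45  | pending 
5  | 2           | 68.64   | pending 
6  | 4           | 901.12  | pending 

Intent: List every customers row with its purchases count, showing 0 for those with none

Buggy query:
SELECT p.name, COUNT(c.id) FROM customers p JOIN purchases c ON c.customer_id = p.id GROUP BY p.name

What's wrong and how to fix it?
Bug: An inner join excludes parents with zero children

Fix: Use LEFT JOIN so parents without children still appear (COUNT(c.id) gives 0)

Corrected query:
SELECT p.name, COUNT(c.id) FROM customers p LEFT JOIN purchases c ON c.customer_id = p.id GROUP BY p.name

Result:
name  | COUNT(c.id)
------+------------
Alice | 3          
Carol | 0          
Eve   | 1          
Frank | 2          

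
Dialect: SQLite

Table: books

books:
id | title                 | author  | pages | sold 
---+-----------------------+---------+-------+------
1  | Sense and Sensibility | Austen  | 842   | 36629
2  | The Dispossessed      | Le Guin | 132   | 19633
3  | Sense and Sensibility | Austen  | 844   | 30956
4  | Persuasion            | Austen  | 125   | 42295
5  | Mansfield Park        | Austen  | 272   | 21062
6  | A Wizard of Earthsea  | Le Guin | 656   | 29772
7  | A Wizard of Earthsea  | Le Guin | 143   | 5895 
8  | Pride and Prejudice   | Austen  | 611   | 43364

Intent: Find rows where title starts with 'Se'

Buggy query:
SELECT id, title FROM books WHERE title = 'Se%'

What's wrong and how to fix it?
Bug: '=' compares the literal string including the % character; pattern matching needs LIKE

Fix: Replace '=' with LIKE so 'Se%' is treated as a pattern

Corrected query:
SELECT id, title FROM books WHERE title LIKE 'Se%'

Result:
id | title                
---+----------------------
1  | Sense and Sensibility
3  | Sense and Sensibility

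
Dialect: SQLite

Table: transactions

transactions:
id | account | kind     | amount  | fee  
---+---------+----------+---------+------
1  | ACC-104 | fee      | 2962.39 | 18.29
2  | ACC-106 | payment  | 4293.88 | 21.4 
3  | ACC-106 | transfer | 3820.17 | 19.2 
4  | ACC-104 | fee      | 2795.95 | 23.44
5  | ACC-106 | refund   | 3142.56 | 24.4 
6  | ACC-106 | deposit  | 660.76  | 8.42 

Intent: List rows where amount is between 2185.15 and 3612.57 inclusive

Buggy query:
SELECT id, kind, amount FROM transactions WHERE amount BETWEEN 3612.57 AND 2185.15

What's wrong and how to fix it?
Bug: BETWEEN expects the lower bound first; with 3612.57 AND 2185.15 the range is empty

Fix: Write BETWEEN 2185.15 AND 3612.57

Corrected query:
SELECT id, kind, amount FROM transactions WHERE amount BETWEEN 2185.15 AND 3612.57

Result:
id | kind   | amount 
---+--------+--------
1  | fee    | 2962.39
4  | fee    | 2795.95
5  | refund | 3142.56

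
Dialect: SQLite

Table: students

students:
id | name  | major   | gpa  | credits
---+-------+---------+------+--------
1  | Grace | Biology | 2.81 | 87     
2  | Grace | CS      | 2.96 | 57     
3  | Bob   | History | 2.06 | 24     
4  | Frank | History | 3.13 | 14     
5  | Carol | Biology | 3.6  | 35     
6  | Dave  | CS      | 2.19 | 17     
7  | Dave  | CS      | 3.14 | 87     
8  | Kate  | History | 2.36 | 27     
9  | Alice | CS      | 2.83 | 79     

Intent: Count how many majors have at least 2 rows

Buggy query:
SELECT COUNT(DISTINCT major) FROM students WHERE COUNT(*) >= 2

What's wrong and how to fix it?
Bug: COUNT(*) cannot appear in WHERE; the per-group count doesn't exist yet

Fix: Use a subquery that GROUPs and filters with HAVING, then count its rows

Corrected query:
SELECT COUNT(*) FROM (SELECT major FROM students GROUP BY major HAVING COUNT(*) >= 2)

Result:
COUNT(*)
--------
3       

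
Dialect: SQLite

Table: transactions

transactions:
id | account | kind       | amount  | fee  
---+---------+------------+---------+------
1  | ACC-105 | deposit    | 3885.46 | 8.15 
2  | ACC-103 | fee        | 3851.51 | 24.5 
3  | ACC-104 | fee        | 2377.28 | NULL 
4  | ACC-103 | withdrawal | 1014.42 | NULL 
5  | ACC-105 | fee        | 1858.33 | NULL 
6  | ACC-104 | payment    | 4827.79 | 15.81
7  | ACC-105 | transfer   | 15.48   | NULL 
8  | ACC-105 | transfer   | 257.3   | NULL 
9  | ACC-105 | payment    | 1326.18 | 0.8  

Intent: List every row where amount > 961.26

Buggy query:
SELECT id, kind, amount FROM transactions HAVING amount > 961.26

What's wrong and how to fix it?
Bug: HAVING filters the output of aggregation, but this query has no GROUP BY and no aggregate functions, so SQLite rejects it (HAVING clause on a non-aggregate query); the condition here is per row

Fix: Replace HAVING with WHERE since the condition applies to individual rows

Corrected query:
SELECT id, kind, amount FROM transactions WHERE amount > 961.26

Result:
id | kind       | amount 
---+------------+--------
1  | deposit    | 3885.46
2  | fee        | 3851.51
3  | fee        | 2377.28
4  | withdrawal | 1014.42
5  | fee        | 1858.33
6  | payment    | 4827.79
9  | payment    | 1326.18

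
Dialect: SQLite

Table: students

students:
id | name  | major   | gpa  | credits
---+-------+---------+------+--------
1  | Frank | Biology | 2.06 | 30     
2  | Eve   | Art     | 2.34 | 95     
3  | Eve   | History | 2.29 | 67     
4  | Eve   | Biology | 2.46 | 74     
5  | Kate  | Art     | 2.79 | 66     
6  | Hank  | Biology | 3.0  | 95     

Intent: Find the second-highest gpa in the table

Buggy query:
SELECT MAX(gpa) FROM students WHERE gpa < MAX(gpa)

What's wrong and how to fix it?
Bug: MAX(gpa) on the right of the comparison is an aggregate-in-WHERE error

Fix: Compute the overall MAX in a subquery, then take MAX of rows below it

Corrected query:
SELECT MAX(gpa) FROM students WHERE gpa < (SELECT MAX(gpa) FROM students)

Result:
MAX(gpa)
--------
2.79    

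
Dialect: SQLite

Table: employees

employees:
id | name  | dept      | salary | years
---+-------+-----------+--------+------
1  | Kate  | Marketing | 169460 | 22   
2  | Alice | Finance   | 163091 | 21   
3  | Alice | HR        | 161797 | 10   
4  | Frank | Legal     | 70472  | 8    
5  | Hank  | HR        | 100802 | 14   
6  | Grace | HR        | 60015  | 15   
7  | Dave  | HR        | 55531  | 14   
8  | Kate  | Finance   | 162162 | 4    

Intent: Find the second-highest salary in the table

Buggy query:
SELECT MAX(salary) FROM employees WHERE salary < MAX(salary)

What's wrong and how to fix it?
Bug: MAX(salary) on the right of the comparison is an aggregate-in-WHERE error

Fix: Compute the overall MAX in a subquery, then take MAX of rows below it

Corrected query:
SELECT MAX(salary) FROM employees WHERE salary < (SELECT MAX(salary) FROM employees)

Result:
MAX(salary)
-----------
163091     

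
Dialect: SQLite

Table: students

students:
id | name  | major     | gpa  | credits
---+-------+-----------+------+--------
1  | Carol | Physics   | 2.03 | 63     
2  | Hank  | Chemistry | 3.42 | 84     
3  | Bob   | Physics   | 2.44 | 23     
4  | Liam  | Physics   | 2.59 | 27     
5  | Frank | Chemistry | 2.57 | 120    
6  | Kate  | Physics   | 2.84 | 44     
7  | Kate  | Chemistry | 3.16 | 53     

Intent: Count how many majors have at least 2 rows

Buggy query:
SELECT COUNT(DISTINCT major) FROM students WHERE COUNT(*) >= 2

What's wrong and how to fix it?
Bug: WHERE filters individual rows, not groups, so a group-level COUNT is invalid there

Fix: Group first with HAVING COUNT(*) >= 2, then COUNT the resulting groups

Corrected query:
SELECT COUNT(*) FROM (SELECT major FROM students GROUP BY major HAVING COUNT(*) >= 2)

Result:
COUNT(*)
--------
2       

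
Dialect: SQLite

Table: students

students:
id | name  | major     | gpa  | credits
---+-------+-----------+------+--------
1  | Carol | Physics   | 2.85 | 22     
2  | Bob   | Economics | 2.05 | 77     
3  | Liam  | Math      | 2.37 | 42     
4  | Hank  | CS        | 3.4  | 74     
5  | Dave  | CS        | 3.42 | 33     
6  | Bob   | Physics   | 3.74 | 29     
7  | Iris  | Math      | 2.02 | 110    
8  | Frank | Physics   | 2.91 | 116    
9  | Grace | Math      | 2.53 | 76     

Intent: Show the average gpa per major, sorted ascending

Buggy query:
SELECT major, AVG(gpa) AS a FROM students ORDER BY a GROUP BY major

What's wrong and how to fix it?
Bug: GROUP BY must precede ORDER BY

Fix: Move ORDER BY to the end, after GROUP BY

Corrected query:
SELECT major, AVG(gpa) AS a FROM students GROUP BY major ORDER BY a

Result:
major     | a       
----------+---------
Economics | 2.05    
Math      | 2.306667
Physics   | 3.166667
CS        | 3.41    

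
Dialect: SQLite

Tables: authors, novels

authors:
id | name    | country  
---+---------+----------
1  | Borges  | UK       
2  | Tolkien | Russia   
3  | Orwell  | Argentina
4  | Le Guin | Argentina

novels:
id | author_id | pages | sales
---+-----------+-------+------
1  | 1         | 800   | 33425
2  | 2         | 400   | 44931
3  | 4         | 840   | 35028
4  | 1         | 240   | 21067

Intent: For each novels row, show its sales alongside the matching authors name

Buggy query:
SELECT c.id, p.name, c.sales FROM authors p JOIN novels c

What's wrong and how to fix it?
Bug: JOIN with no ON clause produces a cartesian product; every novels row pairs with every authors row

Fix: Specify the join condition linking the foreign key to the parent id

Corrected query:
SELECT c.id, p.name, c.sales FROM authors p JOIN novels c ON c.author_id = p.id

Result:
id | name    | sales
---+---------+------
1  | Borges  | 33425
2  | Tolkien | 44931
3  | Le Guin | 35028
4  | Borges  | 21067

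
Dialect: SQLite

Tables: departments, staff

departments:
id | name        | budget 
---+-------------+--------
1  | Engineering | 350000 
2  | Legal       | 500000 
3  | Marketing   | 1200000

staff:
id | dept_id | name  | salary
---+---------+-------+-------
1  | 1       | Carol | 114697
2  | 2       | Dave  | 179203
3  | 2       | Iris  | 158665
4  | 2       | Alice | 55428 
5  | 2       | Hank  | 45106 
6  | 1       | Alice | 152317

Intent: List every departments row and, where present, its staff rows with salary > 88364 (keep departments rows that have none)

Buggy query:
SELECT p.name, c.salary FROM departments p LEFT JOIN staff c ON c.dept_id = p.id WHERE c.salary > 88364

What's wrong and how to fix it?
Bug: A WHERE condition on the right-hand table after LEFT JOIN drops unmatched parents

Fix: Move the right-table condition into the ON clause so unmatched parents are kept

Corrected query:
SELECT p.name, c.salary FROM departments p LEFT JOIN staff c ON c.dept_id = p.id AND c.salary > 88364

Result:
name        | salary
------------+-------
Engineering | 114697
Engineering | 152317
Legal       | 158665
Legal       | 179203
Marketing   | NULL  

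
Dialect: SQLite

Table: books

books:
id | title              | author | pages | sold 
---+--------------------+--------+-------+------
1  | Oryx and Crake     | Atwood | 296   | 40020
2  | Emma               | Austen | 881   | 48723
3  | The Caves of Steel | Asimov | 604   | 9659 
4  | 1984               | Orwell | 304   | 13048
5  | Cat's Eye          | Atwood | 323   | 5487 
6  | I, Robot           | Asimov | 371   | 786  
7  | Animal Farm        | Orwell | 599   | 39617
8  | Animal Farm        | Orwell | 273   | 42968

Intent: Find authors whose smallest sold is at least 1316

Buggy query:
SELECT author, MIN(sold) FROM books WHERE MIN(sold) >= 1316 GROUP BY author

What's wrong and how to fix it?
Bug: Aggregates like MIN are computed per group after WHERE runs

Fix: Use HAVING for the per-group MIN condition

Corrected query:
SELECT author, MIN(sold) FROM books GROUP BY author HAVING MIN(sold) >= 1316

Result:
author | MIN(sold)
-------+----------
Atwood | 5487     
Austen | 48723    
Orwell | 13048    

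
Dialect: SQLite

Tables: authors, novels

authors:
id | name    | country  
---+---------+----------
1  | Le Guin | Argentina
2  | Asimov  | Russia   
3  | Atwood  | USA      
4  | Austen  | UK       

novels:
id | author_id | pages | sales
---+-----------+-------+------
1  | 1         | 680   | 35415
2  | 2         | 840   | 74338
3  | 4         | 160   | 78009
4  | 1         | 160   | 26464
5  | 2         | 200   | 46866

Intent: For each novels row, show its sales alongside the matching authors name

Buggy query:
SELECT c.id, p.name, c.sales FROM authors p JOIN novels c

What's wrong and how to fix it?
Bug: Missing join condition: each novels row is matched to all authors rows instead of just its own

Fix: Add ON c.author_id = p.id to the JOIN

Corrected query:
SELECT c.id, p.name, c.sales FROM authors p JOIN novels c ON c.author_id = p.id

Result:
id | name    | sales
---+---------+------
1  | Le Guin | 35415
2  | Asimov  | 74338
3  | Austen  | 78009
4  | Le Guin | 26464
5  | Asimov  | 46866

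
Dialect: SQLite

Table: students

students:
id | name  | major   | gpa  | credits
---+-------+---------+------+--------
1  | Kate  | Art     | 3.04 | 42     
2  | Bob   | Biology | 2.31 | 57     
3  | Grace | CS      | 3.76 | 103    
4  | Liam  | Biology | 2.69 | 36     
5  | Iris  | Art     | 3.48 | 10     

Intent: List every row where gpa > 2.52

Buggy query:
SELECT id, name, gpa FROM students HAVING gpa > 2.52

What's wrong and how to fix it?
Bug: HAVING filters the output of aggregation, but this query has no GROUP BY and no aggregate functions, so SQLite rejects it (HAVING clause on a non-aggregate query); the condition here is per row

Fix: Replace HAVING with WHERE since the condition applies to individual rows

Corrected query:
SELECT id, name, gpa FROM students WHERE gpa > 2.52

Result:
id | name  | gpa 
---+-------+-----
1  | Kate  | 3.04
3  | Grace | 3.76
4  | Liam  | 2.69
5  | Iris  | 3.48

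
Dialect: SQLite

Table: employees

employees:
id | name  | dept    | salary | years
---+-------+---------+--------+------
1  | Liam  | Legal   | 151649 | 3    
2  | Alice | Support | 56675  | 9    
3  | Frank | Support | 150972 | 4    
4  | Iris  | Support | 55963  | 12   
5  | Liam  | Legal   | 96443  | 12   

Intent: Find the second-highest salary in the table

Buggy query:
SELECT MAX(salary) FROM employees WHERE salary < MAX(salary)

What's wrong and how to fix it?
Bug: The inner MAX is an aggregate inside WHERE, which is not allowed

Fix: Put the inner MAX in a scalar subquery

Corrected query:
SELECT MAX(salary) FROM employees WHERE salary < (SELECT MAX(salary) FROM employees)

Result:
MAX(salary)
-----------
150972     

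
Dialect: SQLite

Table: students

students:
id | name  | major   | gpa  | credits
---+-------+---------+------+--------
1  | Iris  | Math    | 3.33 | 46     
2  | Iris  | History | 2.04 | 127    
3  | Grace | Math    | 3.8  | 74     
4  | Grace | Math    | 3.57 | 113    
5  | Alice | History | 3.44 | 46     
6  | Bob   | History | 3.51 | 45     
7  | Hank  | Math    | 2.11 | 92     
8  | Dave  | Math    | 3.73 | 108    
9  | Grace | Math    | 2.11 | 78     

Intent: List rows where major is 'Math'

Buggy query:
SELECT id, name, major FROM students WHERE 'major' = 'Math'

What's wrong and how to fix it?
Bug: Single quotes denote string literals in SQL; the column name is being compared as a constant string

Fix: Remove the quotes around the column name (or use double quotes for an identifier)

Corrected query:
SELECT id, name, major FROM students WHERE major = 'Math'

Result:
id | name  | major
---+-------+------
1  | Iris  | Math 
3  | Grace | Math 
4  | Grace | Math 
7  | Hank  | Math 
8  | Dave  | Math 
9  | Grace | Math 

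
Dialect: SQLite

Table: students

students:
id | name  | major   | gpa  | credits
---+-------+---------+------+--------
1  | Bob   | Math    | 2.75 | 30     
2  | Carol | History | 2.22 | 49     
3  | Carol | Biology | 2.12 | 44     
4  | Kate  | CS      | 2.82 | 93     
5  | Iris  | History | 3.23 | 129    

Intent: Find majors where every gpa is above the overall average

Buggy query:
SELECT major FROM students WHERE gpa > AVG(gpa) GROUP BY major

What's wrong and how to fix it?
Bug: AVG() is an aggregate; it can't sit directly in WHERE

Fix: Compute the overall average in a scalar subquery and compare each group's MIN against it in HAVING

Corrected query:
SELECT major FROM students GROUP BY major HAVING MIN(gpa) > (SELECT AVG(gpa) FROM students)

Result:
major
-----
CS   
Math 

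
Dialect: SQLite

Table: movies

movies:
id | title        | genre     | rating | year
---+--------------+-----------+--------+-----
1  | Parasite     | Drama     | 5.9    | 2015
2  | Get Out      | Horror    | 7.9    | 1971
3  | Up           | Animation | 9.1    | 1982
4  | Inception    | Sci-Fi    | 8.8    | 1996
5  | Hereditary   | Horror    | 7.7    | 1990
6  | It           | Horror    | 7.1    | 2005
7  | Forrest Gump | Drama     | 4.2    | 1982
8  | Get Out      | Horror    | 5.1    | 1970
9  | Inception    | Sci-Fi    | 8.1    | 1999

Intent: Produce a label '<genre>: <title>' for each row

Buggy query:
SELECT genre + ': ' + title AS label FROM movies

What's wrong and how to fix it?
Bug: '+' is numeric addition; on text columns SQLite converts them to 0 instead of concatenating

Fix: Use the || operator for string concatenation

Corrected query:
SELECT genre || ': ' || title AS label FROM movies

Result:
label              
-------------------
Drama: Parasite    
Horror: Get Out    
Animation: Up      
Sci-Fi: Inception  
Horror: Hereditary 
Horror: It         
Drama: Forrest Gump
Horror: Get Out    
Sci-Fi: Inception  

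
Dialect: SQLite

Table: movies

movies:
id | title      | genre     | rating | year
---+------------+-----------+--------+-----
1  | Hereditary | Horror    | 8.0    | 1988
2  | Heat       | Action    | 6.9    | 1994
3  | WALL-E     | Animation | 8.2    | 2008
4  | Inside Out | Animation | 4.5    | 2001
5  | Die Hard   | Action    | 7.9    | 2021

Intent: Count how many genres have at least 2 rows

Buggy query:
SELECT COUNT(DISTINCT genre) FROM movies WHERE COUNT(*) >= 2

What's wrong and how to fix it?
Bug: WHERE filters individual rows, not groups, so a group-level COUNT is invalid there

Fix: Group first with HAVING COUNT(*) >= 2, then COUNT the resulting groups

Corrected query:
SELECT COUNT(*) FROM (SELECT genre FROM movies GROUP BY genre HAVING COUNT(*) >= 2)

Result:
COUNT(*)
--------
2       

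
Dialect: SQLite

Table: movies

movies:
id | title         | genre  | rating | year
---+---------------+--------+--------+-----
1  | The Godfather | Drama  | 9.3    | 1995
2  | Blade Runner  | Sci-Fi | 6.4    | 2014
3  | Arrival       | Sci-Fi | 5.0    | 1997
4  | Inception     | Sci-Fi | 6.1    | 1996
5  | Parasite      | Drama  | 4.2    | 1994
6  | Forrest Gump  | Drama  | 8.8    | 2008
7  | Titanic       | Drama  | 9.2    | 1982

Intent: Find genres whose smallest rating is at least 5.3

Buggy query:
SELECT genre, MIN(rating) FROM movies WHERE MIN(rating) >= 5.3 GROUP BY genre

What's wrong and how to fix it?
Bug: MIN() in WHERE is a misuse of aggregate

Fix: Replace WHERE with HAVING after the GROUP BY

Corrected query:
SELECT genre, MIN(rating) FROM movies GROUP BY genre HAVING MIN(rating) >= 5.3

Result:
(no rows)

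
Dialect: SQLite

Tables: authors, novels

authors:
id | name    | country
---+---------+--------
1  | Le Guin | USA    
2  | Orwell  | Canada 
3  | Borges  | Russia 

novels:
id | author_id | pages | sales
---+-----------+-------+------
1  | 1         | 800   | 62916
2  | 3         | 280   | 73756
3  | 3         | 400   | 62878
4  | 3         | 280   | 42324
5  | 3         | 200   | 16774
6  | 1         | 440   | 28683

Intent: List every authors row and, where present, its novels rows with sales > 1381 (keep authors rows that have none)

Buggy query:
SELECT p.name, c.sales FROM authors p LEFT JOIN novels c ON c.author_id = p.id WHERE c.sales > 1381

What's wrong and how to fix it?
Bug: Filtering c.sales in WHERE discards the NULL rows produced by LEFT JOIN, turning it into an inner join

Fix: Move the right-table condition into the ON clause so unmatched parents are kept

Corrected query:
SELECT p.name, c.sales FROM authors p LEFT JOIN novels c ON c.author_id = p.id AND c.sales > 1381

Result:
name    | sales
--------+------
Le Guin | 28683
Le Guin | 62916
Orwell  | NULL 
Borges  | 16774
Borges  | 42324
Borges  | 62878
Borges  | 73756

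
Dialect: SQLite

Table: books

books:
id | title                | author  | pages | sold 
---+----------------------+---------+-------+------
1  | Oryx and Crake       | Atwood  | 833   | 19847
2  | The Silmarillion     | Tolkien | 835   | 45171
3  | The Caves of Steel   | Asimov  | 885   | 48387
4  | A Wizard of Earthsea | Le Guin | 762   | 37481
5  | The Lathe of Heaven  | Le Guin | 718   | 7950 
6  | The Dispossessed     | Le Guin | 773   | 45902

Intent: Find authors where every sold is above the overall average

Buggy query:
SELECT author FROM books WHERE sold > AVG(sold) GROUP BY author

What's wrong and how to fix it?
Bug: AVG() is an aggregate; it can't sit directly in WHERE

Fix: Compute the overall average in a scalar subquery and compare each group's MIN against it in HAVING

Corrected query:
SELECT author FROM books GROUP BY author HAVING MIN(sold) > (SELECT AVG(sold) FROM books)

Result:
author 
-------
Asimov 
Tolkien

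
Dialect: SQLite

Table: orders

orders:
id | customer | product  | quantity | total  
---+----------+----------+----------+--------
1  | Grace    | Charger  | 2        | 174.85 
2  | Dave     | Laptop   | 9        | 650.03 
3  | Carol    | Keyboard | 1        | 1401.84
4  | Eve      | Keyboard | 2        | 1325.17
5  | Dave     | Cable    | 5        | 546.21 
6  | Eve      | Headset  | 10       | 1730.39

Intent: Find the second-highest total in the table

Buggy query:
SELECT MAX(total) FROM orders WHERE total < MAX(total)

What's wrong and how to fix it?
Bug: The inner MAX is an aggregate inside WHERE, which is not allowed

Fix: Compute the overall MAX in a subquery, then take MAX of rows below it

Corrected query:
SELECT MAX(total) FROM orders WHERE total < (SELECT MAX(total) FROM orders)

Result:
MAX(total)
----------
1401.84   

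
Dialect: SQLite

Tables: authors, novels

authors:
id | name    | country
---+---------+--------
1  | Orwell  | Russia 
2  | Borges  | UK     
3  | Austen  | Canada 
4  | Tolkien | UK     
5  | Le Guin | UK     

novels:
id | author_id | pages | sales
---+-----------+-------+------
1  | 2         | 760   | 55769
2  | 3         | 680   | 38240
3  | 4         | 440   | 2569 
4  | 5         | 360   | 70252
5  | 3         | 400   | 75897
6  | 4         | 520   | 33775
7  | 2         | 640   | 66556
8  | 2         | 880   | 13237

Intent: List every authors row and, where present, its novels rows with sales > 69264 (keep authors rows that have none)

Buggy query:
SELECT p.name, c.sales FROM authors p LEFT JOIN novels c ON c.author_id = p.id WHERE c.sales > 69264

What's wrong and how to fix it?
Bug: Filtering c.sales in WHERE discards the NULL rows produced by LEFT JOIN, turning it into an inner join

Fix: Move the right-table condition into the ON clause so unmatched parents are kept

Corrected query:
SELECT p.name, c.sales FROM authors p LEFT JOIN novels c ON c.author_id = p.id AND c.sales > 69264

Result:
name    | sales
--------+------
Orwell  | NULL 
Borges  | NULL 
Austen  | 75897
Tolkien | NULL 
Le Guin | 70252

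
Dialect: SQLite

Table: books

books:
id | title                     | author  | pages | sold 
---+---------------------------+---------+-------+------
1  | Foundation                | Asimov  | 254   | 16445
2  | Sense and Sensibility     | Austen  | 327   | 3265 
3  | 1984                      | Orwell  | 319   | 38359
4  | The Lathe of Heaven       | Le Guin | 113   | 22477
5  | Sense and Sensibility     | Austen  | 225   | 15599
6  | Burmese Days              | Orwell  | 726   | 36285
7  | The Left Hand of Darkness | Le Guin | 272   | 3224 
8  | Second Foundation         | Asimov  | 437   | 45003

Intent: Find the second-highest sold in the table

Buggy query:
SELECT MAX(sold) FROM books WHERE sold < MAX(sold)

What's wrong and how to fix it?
Bug: The inner MAX is an aggregate inside WHERE, which is not allowed

Fix: Compute the overall MAX in a subquery, then take MAX of rows below it

Corrected query:
SELECT MAX(sold) FROM books WHERE sold < (SELECT MAX(sold) FROM books)

Result:
MAX(sold)
---------
38359    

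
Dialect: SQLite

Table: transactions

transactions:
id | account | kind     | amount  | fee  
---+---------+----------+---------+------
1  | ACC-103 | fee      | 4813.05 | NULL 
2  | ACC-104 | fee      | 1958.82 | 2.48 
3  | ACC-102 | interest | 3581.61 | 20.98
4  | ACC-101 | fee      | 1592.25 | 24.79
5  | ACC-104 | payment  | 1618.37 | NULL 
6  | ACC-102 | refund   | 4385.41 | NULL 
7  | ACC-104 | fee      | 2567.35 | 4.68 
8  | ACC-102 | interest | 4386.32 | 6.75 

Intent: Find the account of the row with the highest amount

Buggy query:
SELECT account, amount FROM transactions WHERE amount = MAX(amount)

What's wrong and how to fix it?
Bug: WHERE is evaluated per row; an aggregate over the whole table isn't defined there

Fix: Use a subquery: WHERE amount = (SELECT MAX(amount) FROM transactions)

Corrected query:
SELECT account, amount FROM transactions WHERE amount = (SELECT MAX(amount) FROM transactions)

Result:
account | amount 
--------+--------
ACC-103 | 4813.05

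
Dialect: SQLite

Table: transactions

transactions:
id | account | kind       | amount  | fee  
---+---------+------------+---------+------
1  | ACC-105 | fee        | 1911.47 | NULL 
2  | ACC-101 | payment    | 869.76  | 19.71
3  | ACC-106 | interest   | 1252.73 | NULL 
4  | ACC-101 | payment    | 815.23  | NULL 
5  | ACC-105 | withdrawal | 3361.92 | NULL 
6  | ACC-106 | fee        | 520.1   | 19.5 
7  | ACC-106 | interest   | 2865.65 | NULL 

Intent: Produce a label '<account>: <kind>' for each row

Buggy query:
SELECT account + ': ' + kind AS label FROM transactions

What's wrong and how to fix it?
Bug: '+' is numeric addition; on text columns SQLite converts them to 0 instead of concatenating

Fix: Use the || operator for string concatenation

Corrected query:
SELECT account || ': ' || kind AS label FROM transactions

Result:
label              
-------------------
ACC-105: fee       
ACC-101: payment   
ACC-106: interest  
ACC-101: payment   
ACC-105: withdrawal
ACC-106: fee       
ACC-106: interest  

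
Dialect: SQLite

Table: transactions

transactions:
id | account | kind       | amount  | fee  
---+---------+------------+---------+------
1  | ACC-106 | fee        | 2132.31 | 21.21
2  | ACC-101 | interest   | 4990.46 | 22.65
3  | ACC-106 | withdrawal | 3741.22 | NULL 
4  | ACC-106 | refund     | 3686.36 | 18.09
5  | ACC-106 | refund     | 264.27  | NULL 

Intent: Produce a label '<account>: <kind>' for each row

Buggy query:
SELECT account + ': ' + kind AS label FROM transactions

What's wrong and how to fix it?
Bug: SQLite uses || for string concatenation; + coerces text to numbers (yielding 0)

Fix: Use the || operator for string concatenation

Corrected query:
SELECT account || ': ' || kind AS label FROM transactions

Result:
label              
-------------------
ACC-106: fee       
ACC-101: interest  
ACC-106: withdrawal
ACC-106: refund    
ACC-106: refund    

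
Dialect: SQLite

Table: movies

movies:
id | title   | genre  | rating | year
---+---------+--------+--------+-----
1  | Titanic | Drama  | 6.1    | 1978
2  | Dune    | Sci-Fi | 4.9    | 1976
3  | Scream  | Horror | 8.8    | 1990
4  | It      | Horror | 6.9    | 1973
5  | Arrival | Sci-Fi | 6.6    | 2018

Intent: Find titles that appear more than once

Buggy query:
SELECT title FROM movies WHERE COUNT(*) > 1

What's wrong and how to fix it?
Bug: COUNT(*) is an aggregate and cannot be used in WHERE

Fix: GROUP BY title, then filter groups with HAVING COUNT(*) > 1

Corrected query:
SELECT title FROM movies GROUP BY title HAVING COUNT(*) > 1

Result:
(no rows)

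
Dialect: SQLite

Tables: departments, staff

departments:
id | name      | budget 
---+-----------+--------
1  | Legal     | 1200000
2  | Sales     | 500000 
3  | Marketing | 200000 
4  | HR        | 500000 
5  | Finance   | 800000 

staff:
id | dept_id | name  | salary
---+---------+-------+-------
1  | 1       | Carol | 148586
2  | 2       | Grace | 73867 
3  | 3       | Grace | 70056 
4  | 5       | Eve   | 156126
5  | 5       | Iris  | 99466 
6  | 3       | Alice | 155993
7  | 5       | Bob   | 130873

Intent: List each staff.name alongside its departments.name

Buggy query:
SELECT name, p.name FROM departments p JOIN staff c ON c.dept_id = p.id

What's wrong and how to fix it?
Bug: Both tables have a 'name' column; the unqualified reference is ambiguous

Fix: Prefix ambiguous columns with the table alias

Corrected query:
SELECT c.name, p.name FROM departments p JOIN staff c ON c.dept_id = p.id

Result:
name  | name     
------+----------
Carol | Legal    
Grace | Sales    
Grace | Marketing
Eve   | Finance  
Iris  | Finance  
Alice | Marketing
Bob   | Finance  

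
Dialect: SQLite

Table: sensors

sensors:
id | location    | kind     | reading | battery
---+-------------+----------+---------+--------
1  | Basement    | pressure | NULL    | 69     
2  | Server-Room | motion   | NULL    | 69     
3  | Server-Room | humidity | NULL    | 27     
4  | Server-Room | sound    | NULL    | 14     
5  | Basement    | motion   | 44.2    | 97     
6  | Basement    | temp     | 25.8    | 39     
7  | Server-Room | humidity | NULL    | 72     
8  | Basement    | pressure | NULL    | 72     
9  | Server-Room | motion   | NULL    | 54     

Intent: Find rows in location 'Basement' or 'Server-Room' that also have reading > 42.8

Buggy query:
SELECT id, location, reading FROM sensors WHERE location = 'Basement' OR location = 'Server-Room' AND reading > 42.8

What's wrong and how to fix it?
Bug: Without parentheses, AND is evaluated before OR, so the reading filter only applies to the 'Server-Room' branch

Fix: Group the OR with parentheses (or use IN), then AND the threshold

Corrected query:
SELECT id, location, reading FROM sensors WHERE (location = 'Basement' OR location = 'Server-Room') AND reading > 42.8

Result:
id | location | reading
---+----------+--------
5  | Basement | 44.2   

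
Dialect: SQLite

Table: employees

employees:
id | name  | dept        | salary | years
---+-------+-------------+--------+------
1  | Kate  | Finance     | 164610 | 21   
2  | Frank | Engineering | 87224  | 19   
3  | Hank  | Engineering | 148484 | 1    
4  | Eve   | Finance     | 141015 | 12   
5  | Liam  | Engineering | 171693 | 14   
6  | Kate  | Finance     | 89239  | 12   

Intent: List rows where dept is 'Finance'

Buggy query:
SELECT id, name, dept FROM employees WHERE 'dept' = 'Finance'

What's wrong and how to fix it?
Bug: 'dept' in single quotes is a string literal, not the column; the comparison is literal-vs-literal and never true

Fix: Reference the column as dept without single quotes

Corrected query:
SELECT id, name, dept FROM employees WHERE dept = 'Finance'

Result:
id | name | dept   
---+------+--------
1  | Kate | Finance
4  | Eve  | Finance
6  | Kate | Finance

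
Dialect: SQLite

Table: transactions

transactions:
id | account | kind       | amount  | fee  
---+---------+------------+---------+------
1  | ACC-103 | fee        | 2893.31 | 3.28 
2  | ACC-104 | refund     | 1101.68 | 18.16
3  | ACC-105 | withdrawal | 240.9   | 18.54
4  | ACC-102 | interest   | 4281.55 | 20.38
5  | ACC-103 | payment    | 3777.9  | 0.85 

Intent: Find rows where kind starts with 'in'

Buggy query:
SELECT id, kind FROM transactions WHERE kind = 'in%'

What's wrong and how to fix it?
Bug: '=' compares the literal string including the % character; pattern matching needs LIKE

Fix: Use LIKE for wildcard pattern matching

Corrected query:
SELECT id, kind FROM transactions WHERE kind LIKE 'in%'

Result:
id | kind    
---+---------
4  | interest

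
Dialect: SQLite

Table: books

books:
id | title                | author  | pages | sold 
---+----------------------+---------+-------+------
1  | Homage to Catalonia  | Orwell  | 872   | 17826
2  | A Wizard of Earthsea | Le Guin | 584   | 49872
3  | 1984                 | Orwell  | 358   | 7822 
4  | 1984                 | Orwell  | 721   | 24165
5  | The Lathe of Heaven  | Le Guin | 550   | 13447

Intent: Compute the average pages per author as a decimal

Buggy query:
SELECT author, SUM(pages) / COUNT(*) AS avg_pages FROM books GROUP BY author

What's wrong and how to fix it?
Bug: Both operands are integers, so '/' performs integer division and truncates

Fix: Multiply by 1.0 (or CAST to REAL) to force floating-point division

Corrected query:
SELECT author, SUM(pages) * 1.0 / COUNT(*) AS avg_pages FROM books GROUP BY author

Result:
author  | avg_pages 
--------+-----------
Le Guin | 567       
Orwell  | 650.333333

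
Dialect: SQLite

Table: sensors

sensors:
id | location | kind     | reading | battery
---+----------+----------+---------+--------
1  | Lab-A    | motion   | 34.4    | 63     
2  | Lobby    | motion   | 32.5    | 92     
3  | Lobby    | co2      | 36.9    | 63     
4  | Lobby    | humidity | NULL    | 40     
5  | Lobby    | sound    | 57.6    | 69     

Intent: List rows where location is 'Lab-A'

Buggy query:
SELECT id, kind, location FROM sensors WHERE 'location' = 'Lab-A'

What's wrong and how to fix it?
Bug: 'location' in single quotes is a string literal, not the column; the comparison is literal-vs-literal and never true

Fix: Reference the column as location without single quotes

Corrected query:
SELECT id, kind, location FROM sensors WHERE location = 'Lab-A'

Result:
id | kind   | location
---+--------+---------
1  | motion | Lab-A   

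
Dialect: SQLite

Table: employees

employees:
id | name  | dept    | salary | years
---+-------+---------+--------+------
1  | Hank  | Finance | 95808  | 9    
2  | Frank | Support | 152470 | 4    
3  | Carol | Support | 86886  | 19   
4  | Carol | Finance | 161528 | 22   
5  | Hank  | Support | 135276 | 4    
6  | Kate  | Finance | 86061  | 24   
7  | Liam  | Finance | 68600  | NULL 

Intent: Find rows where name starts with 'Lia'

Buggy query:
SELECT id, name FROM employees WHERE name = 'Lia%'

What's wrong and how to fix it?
Bug: '=' compares the literal string including the % character; pattern matching needs LIKE

Fix: Use LIKE for wildcard pattern matching

Corrected query:
SELECT id, name FROM employees WHERE name LIKE 'Lia%'

Result:
id | name
---+-----
7  | Liam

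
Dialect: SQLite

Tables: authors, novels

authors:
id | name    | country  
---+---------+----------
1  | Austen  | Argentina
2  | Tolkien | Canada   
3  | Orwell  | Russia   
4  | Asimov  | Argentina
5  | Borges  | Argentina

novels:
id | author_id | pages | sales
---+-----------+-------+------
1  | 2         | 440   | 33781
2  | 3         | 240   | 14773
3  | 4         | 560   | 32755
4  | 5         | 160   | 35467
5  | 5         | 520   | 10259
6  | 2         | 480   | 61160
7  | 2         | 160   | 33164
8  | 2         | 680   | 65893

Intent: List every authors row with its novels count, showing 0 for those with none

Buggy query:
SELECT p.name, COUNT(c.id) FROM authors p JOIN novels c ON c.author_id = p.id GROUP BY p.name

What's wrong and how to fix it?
Bug: An inner join excludes parents with zero children

Fix: Use LEFT JOIN so parents without children still appear (COUNT(c.id) gives 0)

Corrected query:
SELECT p.name, COUNT(c.id) FROM authors p LEFT JOIN novels c ON c.author_id = p.id GROUP BY p.name

Result:
name    | COUNT(c.id)
--------+------------
Asimov  | 1          
Austen  | 0          
Borges  | 2          
Orwell  | 1          
Tolkien | 4          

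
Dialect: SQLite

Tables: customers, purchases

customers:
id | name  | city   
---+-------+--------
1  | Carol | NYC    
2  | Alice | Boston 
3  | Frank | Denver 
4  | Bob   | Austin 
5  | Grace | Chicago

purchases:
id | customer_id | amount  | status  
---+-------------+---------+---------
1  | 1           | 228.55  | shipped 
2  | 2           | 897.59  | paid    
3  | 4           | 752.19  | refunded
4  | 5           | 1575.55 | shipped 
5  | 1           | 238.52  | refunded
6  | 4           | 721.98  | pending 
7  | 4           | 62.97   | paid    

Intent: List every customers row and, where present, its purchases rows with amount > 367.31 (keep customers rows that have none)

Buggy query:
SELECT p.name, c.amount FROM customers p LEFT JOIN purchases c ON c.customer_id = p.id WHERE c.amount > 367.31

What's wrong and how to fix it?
Bug: A WHERE condition on the right-hand table after LEFT JOIN drops unmatched parents

Fix: Put 'c.amount > 367.31' in the JOIN's ON clause instead of WHERE

Corrected query:
SELECT p.name, c.amount FROM customers p LEFT JOIN purchases c ON c.customer_id = p.id AND c.amount > 367.31

Result:
name  | amount 
------+--------
Carol | NULL   
Alice | 897.59 
Frank | NULL   
Bob   | 721.98 
Bob   | 752.19 
Grace | 1575.55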